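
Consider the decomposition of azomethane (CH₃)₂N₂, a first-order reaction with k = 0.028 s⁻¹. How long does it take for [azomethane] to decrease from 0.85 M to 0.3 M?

37.19 s

Step 1: For first-order: t = ln([azomethane]₀/[azomethane])/k
Step 2: t = ln(0.85/0.3)/0.028
Step 3: t = ln(2.833)/0.028
Step 4: t = 1.041/0.028 = 37.19 s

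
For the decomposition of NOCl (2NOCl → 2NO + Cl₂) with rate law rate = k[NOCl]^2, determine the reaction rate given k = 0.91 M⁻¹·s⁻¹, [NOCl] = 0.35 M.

0.1115 M/s

Step 1: Identify the rate law: rate = k[NOCl]^2
Step 2: Substitute values: rate = 0.91 × (0.35)^2
Step 3: Calculate: rate = 0.91 × 0.1225 = 0.111475 M/s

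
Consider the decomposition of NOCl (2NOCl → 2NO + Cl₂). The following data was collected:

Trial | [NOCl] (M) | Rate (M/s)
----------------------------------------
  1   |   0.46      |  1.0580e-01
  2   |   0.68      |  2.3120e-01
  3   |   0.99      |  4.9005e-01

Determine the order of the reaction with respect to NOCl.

second order (2)

Step 1: Compare trials to find order n where rate₂/rate₁ = ([NOCl]₂/[NOCl]₁)^n
Step 2: rate₂/rate₁ = 2.3120e-01/1.0580e-01 = 2.185
Step 3: [NOCl]₂/[NOCl]₁ = 0.68/0.46 = 1.478
Step 4: n = ln(2.185)/ln(1.478) = 2.00 ≈ 2
Step 5: The reaction is second order in NOCl.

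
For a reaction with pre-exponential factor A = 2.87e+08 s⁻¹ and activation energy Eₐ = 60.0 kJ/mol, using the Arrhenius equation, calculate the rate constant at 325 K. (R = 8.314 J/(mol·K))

6.52e-02 s⁻¹

Step 1: Use the Arrhenius equation: k = A × exp(-Eₐ/RT)
Step 2: Convert Eₐ to J/mol: 60.0 kJ/mol = 60000 J/mol
Step 3: Calculate the exponent: -Eₐ/(RT) = -60000/(8.314 × 325) = -22.20536
Step 4: k = 2.87e+08 × exp(-22.20536)
Step 5: k = 2.87e+08 × 2.27161e-10 = 6.5195e-02 s⁻¹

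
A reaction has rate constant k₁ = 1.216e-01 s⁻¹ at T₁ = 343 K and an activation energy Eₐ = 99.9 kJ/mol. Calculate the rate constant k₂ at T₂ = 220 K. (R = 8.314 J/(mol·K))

3.792e-10 s⁻¹

Step 1: Use the two-temperature Arrhenius form: ln(k₂/k₁) = -Eₐ/R × (1/T₂ - 1/T₁)
Step 2: Convert Eₐ to J/mol: 99.9 kJ/mol = 99900 J/mol
Step 3: 1/T₂ - 1/T₁ = 1/220 - 1/343 = 1.630003e-03 K⁻¹
Step 4: ln(k₂/k₁) = -99900/8.314 × 1.630003e-03 = -19.58592
Step 5: k₂ = k₁ × exp(-19.58592) = 1.216e-01 × 3.11848e-09 = 3.792e-10 s⁻¹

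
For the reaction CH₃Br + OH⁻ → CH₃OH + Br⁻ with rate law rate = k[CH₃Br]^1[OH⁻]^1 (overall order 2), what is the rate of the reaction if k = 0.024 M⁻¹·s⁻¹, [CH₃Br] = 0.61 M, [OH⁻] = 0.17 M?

0.002489 M/s

Step 1: The rate law is rate = k[CH₃Br]^1[OH⁻]^1, overall order = 1+1 = 2
Step 2: Substitute values: rate = 0.024 × (0.61)^1 × (0.17)^1
Step 3: rate = 0.024 × 0.61 × 0.17 = 0.0024888 M/s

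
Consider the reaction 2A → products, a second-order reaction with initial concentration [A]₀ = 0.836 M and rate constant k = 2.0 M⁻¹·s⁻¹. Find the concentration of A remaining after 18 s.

0.02688 M

Step 1: For a second-order reaction: 1/[A] = 1/[A]₀ + kt
Step 2: 1/[A] = 1/0.836 + 2.0 × 18
Step 3: 1/[A] = 1.196 + 36 = 37.2
Step 4: [A] = 1/37.2 = 0.02688 M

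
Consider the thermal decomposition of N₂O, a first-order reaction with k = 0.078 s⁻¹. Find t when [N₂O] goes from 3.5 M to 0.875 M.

17.77 s

Step 1: For first-order: t = ln([N₂O]₀/[N₂O])/k
Step 2: t = ln(3.5/0.875)/0.078
Step 3: t = ln(4)/0.078
Step 4: t = 1.386/0.078 = 17.77 s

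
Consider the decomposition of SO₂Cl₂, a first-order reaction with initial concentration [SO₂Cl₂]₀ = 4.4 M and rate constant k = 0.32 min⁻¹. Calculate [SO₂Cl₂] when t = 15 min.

0.03621 M

Step 1: For a first-order reaction: [SO₂Cl₂] = [SO₂Cl₂]₀ × e^(-kt)
Step 2: [SO₂Cl₂] = 4.4 × e^(-0.32 × 15)
Step 3: [SO₂Cl₂] = 4.4 × e^(-4.8)
Step 4: [SO₂Cl₂] = 4.4 × 0.00822975 = 0.03621 M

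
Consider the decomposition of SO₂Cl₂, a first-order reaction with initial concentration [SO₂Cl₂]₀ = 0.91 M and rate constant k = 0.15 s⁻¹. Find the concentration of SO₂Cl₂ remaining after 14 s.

0.1114 M

Step 1: For a first-order reaction: [SO₂Cl₂] = [SO₂Cl₂]₀ × e^(-kt)
Step 2: [SO₂Cl₂] = 0.91 × e^(-0.15 × 14)
Step 3: [SO₂Cl₂] = 0.91 × e^(-2.1)
Step 4: [SO₂Cl₂] = 0.91 × 0.122456 = 0.1114 M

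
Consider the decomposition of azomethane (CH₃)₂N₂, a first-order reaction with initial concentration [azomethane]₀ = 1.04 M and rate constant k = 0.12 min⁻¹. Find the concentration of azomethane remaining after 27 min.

0.04073 M

Step 1: For a first-order reaction: [azomethane] = [azomethane]₀ × e^(-kt)
Step 2: [azomethane] = 1.04 × e^(-0.12 × 27)
Step 3: [azomethane] = 1.04 × e^(-3.24)
Step 4: [azomethane] = 1.04 × 0.0391639 = 0.04073 M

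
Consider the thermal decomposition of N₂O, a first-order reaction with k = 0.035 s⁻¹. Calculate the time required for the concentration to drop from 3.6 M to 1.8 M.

19.8 s

Step 1: For first-order: t = ln([N₂O]₀/[N₂O])/k
Step 2: t = ln(3.6/1.8)/0.035
Step 3: t = ln(2)/0.035
Step 4: t = 0.6931/0.035 = 19.8 s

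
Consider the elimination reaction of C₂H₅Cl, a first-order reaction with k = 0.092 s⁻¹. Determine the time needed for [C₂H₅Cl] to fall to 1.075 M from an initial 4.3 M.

15.07 s

Step 1: For first-order: t = ln([C₂H₅Cl]₀/[C₂H₅Cl])/k
Step 2: t = ln(4.3/1.075)/0.092
Step 3: t = ln(4)/0.092
Step 4: t = 1.386/0.092 = 15.07 s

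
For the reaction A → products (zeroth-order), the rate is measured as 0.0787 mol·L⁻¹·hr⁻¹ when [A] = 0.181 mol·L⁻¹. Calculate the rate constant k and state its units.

0.0787 mol·L⁻¹·hr⁻¹

Step 1: For a zeroth-order reaction, rate = k (independent of concentration).
Step 2: k = rate = 0.0787 mol·L⁻¹·hr⁻¹.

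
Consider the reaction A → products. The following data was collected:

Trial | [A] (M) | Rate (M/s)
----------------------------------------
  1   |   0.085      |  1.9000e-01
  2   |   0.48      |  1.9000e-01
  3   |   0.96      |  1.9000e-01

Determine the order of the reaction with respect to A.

zeroth order (0)

Step 1: Compare trials - when concentration changes, rate stays constant.
Step 2: rate₂/rate₁ = 1.9000e-01/1.9000e-01 = 1
Step 3: [A]₂/[A]₁ = 0.48/0.085 = 5.647
Step 4: Since rate ratio ≈ (conc ratio)^0, the reaction is zeroth order.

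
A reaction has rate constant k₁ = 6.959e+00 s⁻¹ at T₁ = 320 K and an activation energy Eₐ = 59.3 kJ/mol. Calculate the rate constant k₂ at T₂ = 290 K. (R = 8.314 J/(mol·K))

6.937e-01 s⁻¹

Step 1: Use the two-temperature Arrhenius form: ln(k₂/k₁) = -Eₐ/R × (1/T₂ - 1/T₁)
Step 2: Convert Eₐ to J/mol: 59.3 kJ/mol = 59300 J/mol
Step 3: 1/T₂ - 1/T₁ = 1/290 - 1/320 = 3.232759e-04 K⁻¹
Step 4: ln(k₂/k₁) = -59300/8.314 × 3.232759e-04 = -2.30578
Step 5: k₂ = k₁ × exp(-2.30578) = 6.959e+00 × 9.96810e-02 = 6.937e-01 s⁻¹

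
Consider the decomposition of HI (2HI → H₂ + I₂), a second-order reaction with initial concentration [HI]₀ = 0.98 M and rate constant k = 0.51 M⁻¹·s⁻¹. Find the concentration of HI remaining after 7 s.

0.2178 M

Step 1: For a second-order reaction: 1/[HI] = 1/[HI]₀ + kt
Step 2: 1/[HI] = 1/0.98 + 0.51 × 7
Step 3: 1/[HI] = 1.02 + 3.57 = 4.59
Step 4: [HI] = 1/4.59 = 0.2178 M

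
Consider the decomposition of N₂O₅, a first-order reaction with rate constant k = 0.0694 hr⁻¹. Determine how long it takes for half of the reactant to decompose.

9.988 hr

Step 1: For a first-order reaction, t₁/₂ = ln(2)/k
Step 2: t₁/₂ = ln(2)/0.0694
Step 3: t₁/₂ = 0.6931/0.0694 = 9.988 hr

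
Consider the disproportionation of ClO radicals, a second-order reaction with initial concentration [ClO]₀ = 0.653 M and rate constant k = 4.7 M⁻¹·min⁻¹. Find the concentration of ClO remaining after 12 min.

0.01726 M

Step 1: For a second-order reaction: 1/[ClO] = 1/[ClO]₀ + kt
Step 2: 1/[ClO] = 1/0.653 + 4.7 × 12
Step 3: 1/[ClO] = 1.531 + 56.4 = 57.93
Step 4: [ClO] = 1/57.93 = 0.01726 M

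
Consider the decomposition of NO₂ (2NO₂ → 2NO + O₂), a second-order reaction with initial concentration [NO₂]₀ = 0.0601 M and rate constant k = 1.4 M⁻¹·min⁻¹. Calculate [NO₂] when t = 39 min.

0.01404 M

Step 1: For a second-order reaction: 1/[NO₂] = 1/[NO₂]₀ + kt
Step 2: 1/[NO₂] = 1/0.0601 + 1.4 × 39
Step 3: 1/[NO₂] = 16.64 + 54.6 = 71.24
Step 4: [NO₂] = 1/71.24 = 0.01404 M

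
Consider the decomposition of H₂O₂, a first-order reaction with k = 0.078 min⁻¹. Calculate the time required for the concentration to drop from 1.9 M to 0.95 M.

8.887 min

Step 1: For first-order: t = ln([H₂O₂]₀/[H₂O₂])/k
Step 2: t = ln(1.9/0.95)/0.078
Step 3: t = ln(2)/0.078
Step 4: t = 0.6931/0.078 = 8.887 min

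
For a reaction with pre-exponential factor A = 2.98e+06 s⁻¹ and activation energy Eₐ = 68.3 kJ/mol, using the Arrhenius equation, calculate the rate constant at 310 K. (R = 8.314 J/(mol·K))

9.23e-06 s⁻¹

Step 1: Use the Arrhenius equation: k = A × exp(-Eₐ/RT)
Step 2: Convert Eₐ to J/mol: 68.3 kJ/mol = 68300 J/mol
Step 3: Calculate the exponent: -Eₐ/(RT) = -68300/(8.314 × 310) = -26.50019
Step 4: k = 2.98e+06 × exp(-26.50019)
Step 5: k = 2.98e+06 × 3.09823e-12 = 9.2327e-06 s⁻¹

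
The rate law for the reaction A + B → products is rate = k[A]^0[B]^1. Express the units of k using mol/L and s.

s⁻¹

Step 1: Overall order = 0 + 1 = 1.
Step 2: rate has units mol/L·s⁻¹; [A]^0[B]^1 has units (mol/L)^1.
Step 3: k = rate/([A]^0[B]^1), so units of k = (mol/L)^(1-1)·s⁻¹ = s⁻¹.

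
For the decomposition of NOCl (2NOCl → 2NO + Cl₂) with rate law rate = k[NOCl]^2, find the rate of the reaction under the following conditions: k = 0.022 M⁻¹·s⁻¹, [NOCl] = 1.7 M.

0.06358 M/s

Step 1: Identify the rate law: rate = k[NOCl]^2
Step 2: Substitute values: rate = 0.022 × (1.7)^2
Step 3: Calculate: rate = 0.022 × 2.89 = 0.06358 M/s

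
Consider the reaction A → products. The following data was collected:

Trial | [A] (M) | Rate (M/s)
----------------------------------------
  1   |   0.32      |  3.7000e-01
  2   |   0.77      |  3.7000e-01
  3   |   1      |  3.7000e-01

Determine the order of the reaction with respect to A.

zeroth order (0)

Step 1: Compare trials - when concentration changes, rate stays constant.
Step 2: rate₂/rate₁ = 3.7000e-01/3.7000e-01 = 1
Step 3: [A]₂/[A]₁ = 0.77/0.32 = 2.406
Step 4: Since rate ratio ≈ (conc ratio)^0, the reaction is zeroth order.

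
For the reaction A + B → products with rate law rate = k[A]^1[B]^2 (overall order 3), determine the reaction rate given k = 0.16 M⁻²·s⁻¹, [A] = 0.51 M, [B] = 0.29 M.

0.006863 M/s

Step 1: The rate law is rate = k[A]^1[B]^2, overall order = 1+2 = 3
Step 2: Substitute values: rate = 0.16 × (0.51)^1 × (0.29)^2
Step 3: rate = 0.16 × 0.51 × 0.0841 = 0.00686256 M/s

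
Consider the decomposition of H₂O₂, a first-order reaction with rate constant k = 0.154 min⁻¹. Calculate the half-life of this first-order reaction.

4.501 min

Step 1: For a first-order reaction, t₁/₂ = ln(2)/k
Step 2: t₁/₂ = ln(2)/0.154
Step 3: t₁/₂ = 0.6931/0.154 = 4.501 min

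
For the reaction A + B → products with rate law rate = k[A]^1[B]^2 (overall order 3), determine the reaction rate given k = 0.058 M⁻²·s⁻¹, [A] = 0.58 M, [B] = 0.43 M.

0.00622 M/s

Step 1: The rate law is rate = k[A]^1[B]^2, overall order = 1+2 = 3
Step 2: Substitute values: rate = 0.058 × (0.58)^1 × (0.43)^2
Step 3: rate = 0.058 × 0.58 × 0.1849 = 0.00622004 M/s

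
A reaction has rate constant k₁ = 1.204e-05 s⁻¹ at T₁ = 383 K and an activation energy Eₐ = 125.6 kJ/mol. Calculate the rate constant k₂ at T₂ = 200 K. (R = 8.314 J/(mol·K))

2.549e-21 s⁻¹

Step 1: Use the two-temperature Arrhenius form: ln(k₂/k₁) = -Eₐ/R × (1/T₂ - 1/T₁)
Step 2: Convert Eₐ to J/mol: 125.6 kJ/mol = 125600 J/mol
Step 3: 1/T₂ - 1/T₁ = 1/200 - 1/383 = 2.389034e-03 K⁻¹
Step 4: ln(k₂/k₁) = -125600/8.314 × 2.389034e-03 = -36.09125
Step 5: k₂ = k₁ × exp(-36.09125) = 1.204e-05 × 2.11724e-16 = 2.549e-21 s⁻¹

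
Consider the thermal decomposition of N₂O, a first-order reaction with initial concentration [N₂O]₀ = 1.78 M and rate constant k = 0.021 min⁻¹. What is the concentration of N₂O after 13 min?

1.355 M

Step 1: For a first-order reaction: [N₂O] = [N₂O]₀ × e^(-kt)
Step 2: [N₂O] = 1.78 × e^(-0.021 × 13)
Step 3: [N₂O] = 1.78 × e^(-0.273)
Step 4: [N₂O] = 1.78 × 0.761093 = 1.355 M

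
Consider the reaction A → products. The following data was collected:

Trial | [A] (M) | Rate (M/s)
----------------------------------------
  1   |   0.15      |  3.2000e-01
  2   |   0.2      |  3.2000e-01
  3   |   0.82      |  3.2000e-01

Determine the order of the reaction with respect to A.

zeroth order (0)

Step 1: Compare trials - when concentration changes, rate stays constant.
Step 2: rate₂/rate₁ = 3.2000e-01/3.2000e-01 = 1
Step 3: [A]₂/[A]₁ = 0.2/0.15 = 1.333
Step 4: Since rate ratio ≈ (conc ratio)^0, the reaction is zeroth order.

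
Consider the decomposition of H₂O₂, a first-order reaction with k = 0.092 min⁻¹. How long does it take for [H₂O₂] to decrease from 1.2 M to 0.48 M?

9.96 min

Step 1: For first-order: t = ln([H₂O₂]₀/[H₂O₂])/k
Step 2: t = ln(1.2/0.48)/0.092
Step 3: t = ln(2.5)/0.092
Step 4: t = 0.9163/0.092 = 9.96 min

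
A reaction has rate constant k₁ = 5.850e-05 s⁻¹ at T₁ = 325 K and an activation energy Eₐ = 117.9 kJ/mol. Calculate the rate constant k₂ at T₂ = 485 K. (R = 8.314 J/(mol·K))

1.044e+02 s⁻¹

Step 1: Use the two-temperature Arrhenius form: ln(k₂/k₁) = -Eₐ/R × (1/T₂ - 1/T₁)
Step 2: Convert Eₐ to J/mol: 117.9 kJ/mol = 117900 J/mol
Step 3: 1/T₂ - 1/T₁ = 1/485 - 1/325 = -1.015067e-03 K⁻¹
Step 4: ln(k₂/k₁) = -117900/8.314 × -1.015067e-03 = 14.39456
Step 5: k₂ = k₁ × exp(14.39456) = 5.850e-05 × 1.78434e+06 = 1.044e+02 s⁻¹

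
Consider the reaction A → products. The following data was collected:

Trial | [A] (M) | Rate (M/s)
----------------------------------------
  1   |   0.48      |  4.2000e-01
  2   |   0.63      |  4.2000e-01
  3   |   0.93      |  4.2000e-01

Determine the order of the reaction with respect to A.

zeroth order (0)

Step 1: Compare trials - when concentration changes, rate stays constant.
Step 2: rate₂/rate₁ = 4.2000e-01/4.2000e-01 = 1
Step 3: [A]₂/[A]₁ = 0.63/0.48 = 1.312
Step 4: Since rate ratio ≈ (conc ratio)^0, the reaction is zeroth order.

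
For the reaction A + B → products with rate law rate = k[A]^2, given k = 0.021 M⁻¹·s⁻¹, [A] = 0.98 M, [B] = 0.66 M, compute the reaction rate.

0.02017 M/s

Step 1: The rate law is rate = k[A]^2
Step 2: Note that the rate does not depend on [B] (zero order in B).
Step 3: rate = 0.021 × (0.98)^2 = 0.0201684 M/s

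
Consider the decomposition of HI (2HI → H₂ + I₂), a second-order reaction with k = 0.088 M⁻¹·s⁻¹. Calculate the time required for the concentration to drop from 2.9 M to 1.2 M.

5.551 s

Step 1: For second-order: t = (1/[HI] - 1/[HI]₀)/k
Step 2: t = (1/1.2 - 1/2.9)/0.088
Step 3: t = (0.8333 - 0.3448)/0.088
Step 4: t = 0.4885/0.088 = 5.551 s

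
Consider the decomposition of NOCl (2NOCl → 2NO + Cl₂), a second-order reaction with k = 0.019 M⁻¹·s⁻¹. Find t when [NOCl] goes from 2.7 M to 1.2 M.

24.37 s

Step 1: For second-order: t = (1/[NOCl] - 1/[NOCl]₀)/k
Step 2: t = (1/1.2 - 1/2.7)/0.019
Step 3: t = (0.8333 - 0.3704)/0.019
Step 4: t = 0.463/0.019 = 24.37 s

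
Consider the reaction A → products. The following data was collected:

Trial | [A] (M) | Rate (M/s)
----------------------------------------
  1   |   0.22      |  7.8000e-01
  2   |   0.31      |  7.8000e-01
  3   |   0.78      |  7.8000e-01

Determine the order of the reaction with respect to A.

zeroth order (0)

Step 1: Compare trials - when concentration changes, rate stays constant.
Step 2: rate₂/rate₁ = 7.8000e-01/7.8000e-01 = 1
Step 3: [A]₂/[A]₁ = 0.31/0.22 = 1.409
Step 4: Since rate ratio ≈ (conc ratio)^0, the reaction is zeroth order.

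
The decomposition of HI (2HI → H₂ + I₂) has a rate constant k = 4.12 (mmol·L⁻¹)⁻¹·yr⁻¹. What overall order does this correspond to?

second order (2)

Step 1: The units of k for an nth-order reaction are (concentration)^(1-n)·(time)⁻¹.
Step 2: Here k has units (mmol·L⁻¹)⁻¹·yr⁻¹, so the concentration exponent is -1.
Step 3: 1 - n = -1 ⇒ n = 2. The reaction is second order.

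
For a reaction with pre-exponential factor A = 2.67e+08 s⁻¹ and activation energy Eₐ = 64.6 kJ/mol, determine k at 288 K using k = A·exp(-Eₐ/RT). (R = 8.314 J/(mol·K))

5.12e-04 s⁻¹

Step 1: Use the Arrhenius equation: k = A × exp(-Eₐ/RT)
Step 2: Convert Eₐ to J/mol: 64.6 kJ/mol = 64600 J/mol
Step 3: Calculate the exponent: -Eₐ/(RT) = -64600/(8.314 × 288) = -26.97926
Step 4: k = 2.67e+08 × exp(-26.97926)
Step 5: k = 2.67e+08 × 1.91892e-12 = 5.1235e-04 s⁻¹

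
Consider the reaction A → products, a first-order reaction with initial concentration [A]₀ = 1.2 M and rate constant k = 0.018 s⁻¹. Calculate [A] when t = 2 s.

1.158 M

Step 1: For a first-order reaction: [A] = [A]₀ × e^(-kt)
Step 2: [A] = 1.2 × e^(-0.018 × 2)
Step 3: [A] = 1.2 × e^(-0.036)
Step 4: [A] = 1.2 × 0.96464 = 1.158 M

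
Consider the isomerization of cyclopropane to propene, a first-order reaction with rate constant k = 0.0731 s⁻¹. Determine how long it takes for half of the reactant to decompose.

9.482 s

Step 1: For a first-order reaction, t₁/₂ = ln(2)/k
Step 2: t₁/₂ = ln(2)/0.0731
Step 3: t₁/₂ = 0.6931/0.0731 = 9.482 s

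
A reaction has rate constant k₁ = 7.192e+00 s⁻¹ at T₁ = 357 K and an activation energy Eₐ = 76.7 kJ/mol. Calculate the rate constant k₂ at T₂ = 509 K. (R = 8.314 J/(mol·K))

1.615e+04 s⁻¹

Step 1: Use the two-temperature Arrhenius form: ln(k₂/k₁) = -Eₐ/R × (1/T₂ - 1/T₁)
Step 2: Convert Eₐ to J/mol: 76.7 kJ/mol = 76700 J/mol
Step 3: 1/T₂ - 1/T₁ = 1/509 - 1/357 = -8.364839e-04 K⁻¹
Step 4: ln(k₂/k₁) = -76700/8.314 × -8.364839e-04 = 7.71690
Step 5: k₂ = k₁ × exp(7.71690) = 7.192e+00 × 2.24599e+03 = 1.615e+04 s⁻¹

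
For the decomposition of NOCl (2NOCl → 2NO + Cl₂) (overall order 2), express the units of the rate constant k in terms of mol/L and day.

(mol/L)⁻¹·day⁻¹

Step 1: For overall order n, rate = k × (concentration)^n.
Step 2: Rate has units mol/L·day⁻¹; concentration term has units (mol/L)^2.
Step 3: k = rate / (concentration)^n, so units of k = (mol/L)^(1-2)·day⁻¹ = (mol/L)⁻¹·day⁻¹.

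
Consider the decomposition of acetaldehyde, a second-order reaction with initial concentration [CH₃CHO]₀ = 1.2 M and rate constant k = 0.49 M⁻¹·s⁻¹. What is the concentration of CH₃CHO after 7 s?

0.2346 M

Step 1: For a second-order reaction: 1/[CH₃CHO] = 1/[CH₃CHO]₀ + kt
Step 2: 1/[CH₃CHO] = 1/1.2 + 0.49 × 7
Step 3: 1/[CH₃CHO] = 0.8333 + 3.43 = 4.263
Step 4: [CH₃CHO] = 1/4.263 = 0.2346 M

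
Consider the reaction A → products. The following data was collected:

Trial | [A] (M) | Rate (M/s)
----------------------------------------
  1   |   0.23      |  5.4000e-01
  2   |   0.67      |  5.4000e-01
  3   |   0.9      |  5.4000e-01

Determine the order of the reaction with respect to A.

zeroth order (0)

Step 1: Compare trials - when concentration changes, rate stays constant.
Step 2: rate₂/rate₁ = 5.4000e-01/5.4000e-01 = 1
Step 3: [A]₂/[A]₁ = 0.67/0.23 = 2.913
Step 4: Since rate ratio ≈ (conc ratio)^0, the reaction is zeroth order.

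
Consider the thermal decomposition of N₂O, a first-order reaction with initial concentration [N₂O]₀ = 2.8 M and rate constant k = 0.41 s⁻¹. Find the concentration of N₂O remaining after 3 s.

0.8184 M

Step 1: For a first-order reaction: [N₂O] = [N₂O]₀ × e^(-kt)
Step 2: [N₂O] = 2.8 × e^(-0.41 × 3)
Step 3: [N₂O] = 2.8 × e^(-1.23)
Step 4: [N₂O] = 2.8 × 0.292293 = 0.8184 M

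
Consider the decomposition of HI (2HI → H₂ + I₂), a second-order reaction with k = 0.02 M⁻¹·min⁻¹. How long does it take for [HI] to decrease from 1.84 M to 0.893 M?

28.82 min

Step 1: For second-order: t = (1/[HI] - 1/[HI]₀)/k
Step 2: t = (1/0.893 - 1/1.84)/0.02
Step 3: t = (1.12 - 0.5435)/0.02
Step 4: t = 0.5763/0.02 = 28.82 min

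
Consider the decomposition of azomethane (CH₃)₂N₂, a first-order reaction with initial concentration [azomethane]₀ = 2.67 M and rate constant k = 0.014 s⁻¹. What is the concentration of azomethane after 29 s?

1.779 M

Step 1: For a first-order reaction: [azomethane] = [azomethane]₀ × e^(-kt)
Step 2: [azomethane] = 2.67 × e^(-0.014 × 29)
Step 3: [azomethane] = 2.67 × e^(-0.406)
Step 4: [azomethane] = 2.67 × 0.66631 = 1.779 M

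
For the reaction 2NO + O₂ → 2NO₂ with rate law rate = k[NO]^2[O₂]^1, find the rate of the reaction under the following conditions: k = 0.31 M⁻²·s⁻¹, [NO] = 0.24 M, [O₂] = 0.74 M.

0.01321 M/s

Step 1: The rate law is rate = k[NO]^2[O₂]^1
Step 2: Substitute: rate = 0.31 × (0.24)^2 × (0.74)^1
Step 3: rate = 0.31 × 0.0576 × 0.74 = 0.0132134 M/s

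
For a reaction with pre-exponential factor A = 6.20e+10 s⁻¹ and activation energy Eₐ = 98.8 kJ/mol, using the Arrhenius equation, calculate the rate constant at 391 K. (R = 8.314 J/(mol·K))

3.92e-03 s⁻¹

Step 1: Use the Arrhenius equation: k = A × exp(-Eₐ/RT)
Step 2: Convert Eₐ to J/mol: 98.8 kJ/mol = 98800 J/mol
Step 3: Calculate the exponent: -Eₐ/(RT) = -98800/(8.314 × 391) = -30.39276
Step 4: k = 6.20e+10 × exp(-30.39276)
Step 5: k = 6.20e+10 × 6.31818e-14 = 3.9173e-03 s⁻¹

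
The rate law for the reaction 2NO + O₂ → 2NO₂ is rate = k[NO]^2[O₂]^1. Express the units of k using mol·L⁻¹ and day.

(mol·L⁻¹)⁻²·day⁻¹

Step 1: Overall order = 2 + 1 = 3.
Step 2: rate has units mol·L⁻¹·day⁻¹; [NO]^2[O₂]^1 has units (mol·L⁻¹)^3.
Step 3: k = rate/([NO]^2[O₂]^1), so units of k = (mol·L⁻¹)^(1-3)·day⁻¹ = (mol·L⁻¹)⁻²·day⁻¹.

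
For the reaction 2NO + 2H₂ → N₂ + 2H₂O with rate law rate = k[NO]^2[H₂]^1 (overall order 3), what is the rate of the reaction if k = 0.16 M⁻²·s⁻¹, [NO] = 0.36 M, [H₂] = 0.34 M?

0.00705 M/s

Step 1: The rate law is rate = k[NO]^2[H₂]^1, overall order = 2+1 = 3
Step 2: Substitute values: rate = 0.16 × (0.36)^2 × (0.34)^1
Step 3: rate = 0.16 × 0.1296 × 0.34 = 0.00705024 M/s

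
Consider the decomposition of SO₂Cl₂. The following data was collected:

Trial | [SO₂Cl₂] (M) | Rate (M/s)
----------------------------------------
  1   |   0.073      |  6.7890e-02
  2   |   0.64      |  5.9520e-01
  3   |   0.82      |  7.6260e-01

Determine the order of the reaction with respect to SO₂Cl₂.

first order (1)

Step 1: Compare trials to find order n where rate₂/rate₁ = ([SO₂Cl₂]₂/[SO₂Cl₂]₁)^n
Step 2: rate₂/rate₁ = 5.9520e-01/6.7890e-02 = 8.767
Step 3: [SO₂Cl₂]₂/[SO₂Cl₂]₁ = 0.64/0.073 = 8.767
Step 4: n = ln(8.767)/ln(8.767) = 1.00 ≈ 1
Step 5: The reaction is first order in SO₂Cl₂.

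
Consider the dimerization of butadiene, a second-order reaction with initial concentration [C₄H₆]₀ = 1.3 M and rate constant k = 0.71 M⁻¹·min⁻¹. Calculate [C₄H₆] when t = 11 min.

0.1166 M

Step 1: For a second-order reaction: 1/[C₄H₆] = 1/[C₄H₆]₀ + kt
Step 2: 1/[C₄H₆] = 1/1.3 + 0.71 × 11
Step 3: 1/[C₄H₆] = 0.7692 + 7.81 = 8.579
Step 4: [C₄H₆] = 1/8.579 = 0.1166 M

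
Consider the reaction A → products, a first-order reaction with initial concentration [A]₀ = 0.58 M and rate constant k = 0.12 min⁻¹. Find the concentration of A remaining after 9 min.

0.197 M

Step 1: For a first-order reaction: [A] = [A]₀ × e^(-kt)
Step 2: [A] = 0.58 × e^(-0.12 × 9)
Step 3: [A] = 0.58 × e^(-1.08)
Step 4: [A] = 0.58 × 0.339596 = 0.197 M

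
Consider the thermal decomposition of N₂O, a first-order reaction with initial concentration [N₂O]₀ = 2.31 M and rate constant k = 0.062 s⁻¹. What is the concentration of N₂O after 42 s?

0.1709 M

Step 1: For a first-order reaction: [N₂O] = [N₂O]₀ × e^(-kt)
Step 2: [N₂O] = 2.31 × e^(-0.062 × 42)
Step 3: [N₂O] = 2.31 × e^(-2.604)
Step 4: [N₂O] = 2.31 × 0.0739771 = 0.1709 M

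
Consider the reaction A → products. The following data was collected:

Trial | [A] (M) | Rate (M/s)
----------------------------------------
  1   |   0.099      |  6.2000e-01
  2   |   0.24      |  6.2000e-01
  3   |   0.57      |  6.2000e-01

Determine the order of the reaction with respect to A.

zeroth order (0)

Step 1: Compare trials - when concentration changes, rate stays constant.
Step 2: rate₂/rate₁ = 6.2000e-01/6.2000e-01 = 1
Step 3: [A]₂/[A]₁ = 0.24/0.099 = 2.424
Step 4: Since rate ratio ≈ (conc ratio)^0, the reaction is zeroth order.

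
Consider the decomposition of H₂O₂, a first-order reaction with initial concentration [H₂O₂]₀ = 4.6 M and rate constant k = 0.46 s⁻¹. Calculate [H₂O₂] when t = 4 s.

0.7306 M

Step 1: For a first-order reaction: [H₂O₂] = [H₂O₂]₀ × e^(-kt)
Step 2: [H₂O₂] = 4.6 × e^(-0.46 × 4)
Step 3: [H₂O₂] = 4.6 × e^(-1.84)
Step 4: [H₂O₂] = 4.6 × 0.158817 = 0.7306 M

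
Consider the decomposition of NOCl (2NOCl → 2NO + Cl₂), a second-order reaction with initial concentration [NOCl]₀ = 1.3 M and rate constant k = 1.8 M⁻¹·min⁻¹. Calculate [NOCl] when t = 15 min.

0.03601 M

Step 1: For a second-order reaction: 1/[NOCl] = 1/[NOCl]₀ + kt
Step 2: 1/[NOCl] = 1/1.3 + 1.8 × 15
Step 3: 1/[NOCl] = 0.7692 + 27 = 27.77
Step 4: [NOCl] = 1/27.77 = 0.03601 M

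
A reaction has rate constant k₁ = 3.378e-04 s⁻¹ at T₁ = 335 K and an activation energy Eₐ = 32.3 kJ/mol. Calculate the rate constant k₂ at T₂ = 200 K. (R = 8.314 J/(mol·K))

1.346e-07 s⁻¹

Step 1: Use the two-temperature Arrhenius form: ln(k₂/k₁) = -Eₐ/R × (1/T₂ - 1/T₁)
Step 2: Convert Eₐ to J/mol: 32.3 kJ/mol = 32300 J/mol
Step 3: 1/T₂ - 1/T₁ = 1/200 - 1/335 = 2.014925e-03 K⁻¹
Step 4: ln(k₂/k₁) = -32300/8.314 × 2.014925e-03 = -7.82801
Step 5: k₂ = k₁ × exp(-7.82801) = 3.378e-04 × 3.98418e-04 = 1.346e-07 s⁻¹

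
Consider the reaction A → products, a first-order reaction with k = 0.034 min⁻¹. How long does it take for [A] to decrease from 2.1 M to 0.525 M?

40.77 min

Step 1: For first-order: t = ln([A]₀/[A])/k
Step 2: t = ln(2.1/0.525)/0.034
Step 3: t = ln(4)/0.034
Step 4: t = 1.386/0.034 = 40.77 min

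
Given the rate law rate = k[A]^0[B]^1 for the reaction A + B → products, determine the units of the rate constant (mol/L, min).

min⁻¹

Step 1: Overall order = 0 + 1 = 1.
Step 2: rate has units mol/L·min⁻¹; [A]^0[B]^1 has units (mol/L)^1.
Step 3: k = rate/([A]^0[B]^1), so units of k = (mol/L)^(1-1)·min⁻¹ = min⁻¹.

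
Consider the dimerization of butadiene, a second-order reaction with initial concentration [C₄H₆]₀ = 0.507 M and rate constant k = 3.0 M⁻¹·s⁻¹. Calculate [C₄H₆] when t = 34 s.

0.009618 M

Step 1: For a second-order reaction: 1/[C₄H₆] = 1/[C₄H₆]₀ + kt
Step 2: 1/[C₄H₆] = 1/0.507 + 3.0 × 34
Step 3: 1/[C₄H₆] = 1.972 + 102 = 104
Step 4: [C₄H₆] = 1/104 = 0.009618 M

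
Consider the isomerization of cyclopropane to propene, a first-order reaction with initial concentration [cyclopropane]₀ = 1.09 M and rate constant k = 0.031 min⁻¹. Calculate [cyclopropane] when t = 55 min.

0.1981 M

Step 1: For a first-order reaction: [cyclopropane] = [cyclopropane]₀ × e^(-kt)
Step 2: [cyclopropane] = 1.09 × e^(-0.031 × 55)
Step 3: [cyclopropane] = 1.09 × e^(-1.705)
Step 4: [cyclopropane] = 1.09 × 0.181772 = 0.1981 M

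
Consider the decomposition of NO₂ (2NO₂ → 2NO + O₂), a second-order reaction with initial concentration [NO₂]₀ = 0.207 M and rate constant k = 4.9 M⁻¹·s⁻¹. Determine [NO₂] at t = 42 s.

0.004748 M

Step 1: For a second-order reaction: 1/[NO₂] = 1/[NO₂]₀ + kt
Step 2: 1/[NO₂] = 1/0.207 + 4.9 × 42
Step 3: 1/[NO₂] = 4.831 + 205.8 = 210.6
Step 4: [NO₂] = 1/210.6 = 0.004748 M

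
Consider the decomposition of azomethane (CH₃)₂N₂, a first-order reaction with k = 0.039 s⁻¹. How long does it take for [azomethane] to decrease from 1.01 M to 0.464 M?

19.94 s

Step 1: For first-order: t = ln([azomethane]₀/[azomethane])/k
Step 2: t = ln(1.01/0.464)/0.039
Step 3: t = ln(2.177)/0.039
Step 4: t = 0.7778/0.039 = 19.94 s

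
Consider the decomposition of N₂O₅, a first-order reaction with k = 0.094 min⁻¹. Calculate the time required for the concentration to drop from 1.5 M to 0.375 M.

14.75 min

Step 1: For first-order: t = ln([N₂O₅]₀/[N₂O₅])/k
Step 2: t = ln(1.5/0.375)/0.094
Step 3: t = ln(4)/0.094
Step 4: t = 1.386/0.094 = 14.75 min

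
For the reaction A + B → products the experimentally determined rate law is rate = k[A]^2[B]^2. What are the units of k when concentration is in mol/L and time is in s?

(mol/L)⁻³·s⁻¹

Step 1: Overall order = 2 + 2 = 4.
Step 2: rate has units mol/L·s⁻¹; [A]^2[B]^2 has units (mol/L)^4.
Step 3: k = rate/([A]^2[B]^2), so units of k = (mol/L)^(1-4)·s⁻¹ = (mol/L)⁻³·s⁻¹.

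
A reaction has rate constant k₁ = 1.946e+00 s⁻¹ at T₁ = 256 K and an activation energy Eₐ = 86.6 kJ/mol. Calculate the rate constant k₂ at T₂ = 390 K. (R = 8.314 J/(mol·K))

2.294e+06 s⁻¹

Step 1: Use the two-temperature Arrhenius form: ln(k₂/k₁) = -Eₐ/R × (1/T₂ - 1/T₁)
Step 2: Convert Eₐ to J/mol: 86.6 kJ/mol = 86600 J/mol
Step 3: 1/T₂ - 1/T₁ = 1/390 - 1/256 = -1.342147e-03 K⁻¹
Step 4: ln(k₂/k₁) = -86600/8.314 × -1.342147e-03 = 13.98003
Step 5: k₂ = k₁ × exp(13.98003) = 1.946e+00 × 1.17883e+06 = 2.294e+06 s⁻¹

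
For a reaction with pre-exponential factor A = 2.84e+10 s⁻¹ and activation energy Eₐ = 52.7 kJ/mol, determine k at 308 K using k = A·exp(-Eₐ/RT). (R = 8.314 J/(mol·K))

3.28e+01 s⁻¹

Step 1: Use the Arrhenius equation: k = A × exp(-Eₐ/RT)
Step 2: Convert Eₐ to J/mol: 52.7 kJ/mol = 52700 J/mol
Step 3: Calculate the exponent: -Eₐ/(RT) = -52700/(8.314 × 308) = -20.58021
Step 4: k = 2.84e+10 × exp(-20.58021)
Step 5: k = 2.84e+10 × 1.15379e-09 = 3.2768e+01 s⁻¹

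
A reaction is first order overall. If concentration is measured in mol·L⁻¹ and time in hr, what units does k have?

hr⁻¹

Step 1: For overall order n, rate = k × (concentration)^n.
Step 2: Rate has units mol·L⁻¹·hr⁻¹; concentration term has units (mol·L⁻¹)^1.
Step 3: k = rate / (concentration)^n, so units of k = (mol·L⁻¹)^(1-1)·hr⁻¹ = hr⁻¹.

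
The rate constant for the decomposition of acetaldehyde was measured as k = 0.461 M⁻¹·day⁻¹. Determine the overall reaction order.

second order (2)

Step 1: The units of k for an nth-order reaction are (concentration)^(1-n)·(time)⁻¹.
Step 2: Here k has units M⁻¹·day⁻¹, so the concentration exponent is -1.
Step 3: 1 - n = -1 ⇒ n = 2. The reaction is second order.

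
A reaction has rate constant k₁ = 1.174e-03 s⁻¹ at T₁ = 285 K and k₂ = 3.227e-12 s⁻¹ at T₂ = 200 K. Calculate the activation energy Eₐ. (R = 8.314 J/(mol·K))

109.9 kJ/mol

Step 1: Use the two-temperature Arrhenius form: ln(k₂/k₁) = -Eₐ/R × (1/T₂ - 1/T₁)
Step 2: ln(k₂/k₁) = ln(3.227e-12/1.174e-03) = ln(2.74872e-09) = -19.7121
Step 3: 1/T₂ - 1/T₁ = 1/200 - 1/285 = 1.491228e-03 K⁻¹
Step 4: Eₐ = -R × ln(k₂/k₁) / (1/T₂ - 1/T₁) = -8.314 × -19.7121 / 1.491228e-03
Step 5: Eₐ = 1.0990e+05 J/mol = 109.9 kJ/mol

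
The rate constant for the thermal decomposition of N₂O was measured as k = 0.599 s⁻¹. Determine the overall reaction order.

first order (1)

Step 1: The units of k for an nth-order reaction are (concentration)^(1-n)·(time)⁻¹.
Step 2: Here k has units s⁻¹, so the concentration exponent is 0.
Step 3: 1 - n = 0 ⇒ n = 1. The reaction is first order.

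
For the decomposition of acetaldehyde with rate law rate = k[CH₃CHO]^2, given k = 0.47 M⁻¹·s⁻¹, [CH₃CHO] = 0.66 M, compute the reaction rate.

0.2047 M/s

Step 1: Identify the rate law: rate = k[CH₃CHO]^2
Step 2: Substitute values: rate = 0.47 × (0.66)^2
Step 3: Calculate: rate = 0.47 × 0.4356 = 0.204732 M/s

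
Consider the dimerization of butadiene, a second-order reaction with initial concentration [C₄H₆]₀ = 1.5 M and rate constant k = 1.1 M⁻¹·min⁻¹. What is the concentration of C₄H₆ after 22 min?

0.04021 M

Step 1: For a second-order reaction: 1/[C₄H₆] = 1/[C₄H₆]₀ + kt
Step 2: 1/[C₄H₆] = 1/1.5 + 1.1 × 22
Step 3: 1/[C₄H₆] = 0.6667 + 24.2 = 24.87
Step 4: [C₄H₆] = 1/24.87 = 0.04021 M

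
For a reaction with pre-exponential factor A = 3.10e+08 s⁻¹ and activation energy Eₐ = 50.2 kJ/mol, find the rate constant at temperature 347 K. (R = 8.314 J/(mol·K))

8.60e+00 s⁻¹

Step 1: Use the Arrhenius equation: k = A × exp(-Eₐ/RT)
Step 2: Convert Eₐ to J/mol: 50.2 kJ/mol = 50200 J/mol
Step 3: Calculate the exponent: -Eₐ/(RT) = -50200/(8.314 × 347) = -17.40060
Step 4: k = 3.10e+08 × exp(-17.40060)
Step 5: k = 3.10e+08 × 2.77342e-08 = 8.5976e+00 s⁻¹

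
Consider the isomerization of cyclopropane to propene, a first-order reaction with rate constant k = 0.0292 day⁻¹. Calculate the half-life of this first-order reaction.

23.74 day

Step 1: For a first-order reaction, t₁/₂ = ln(2)/k
Step 2: t₁/₂ = ln(2)/0.0292
Step 3: t₁/₂ = 0.6931/0.0292 = 23.74 day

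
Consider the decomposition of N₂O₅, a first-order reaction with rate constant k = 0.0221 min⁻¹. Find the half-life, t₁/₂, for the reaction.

31.36 min

Step 1: For a first-order reaction, t₁/₂ = ln(2)/k
Step 2: t₁/₂ = ln(2)/0.0221
Step 3: t₁/₂ = 0.6931/0.0221 = 31.36 min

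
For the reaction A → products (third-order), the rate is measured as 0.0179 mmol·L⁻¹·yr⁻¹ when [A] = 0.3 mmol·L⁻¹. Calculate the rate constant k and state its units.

0.663 (mmol·L⁻¹)⁻²·yr⁻¹

Step 1: rate = k[A]^3, so k = rate / [A]^3.
Step 2: k = 0.0179 / (0.3)^3 = 0.0179 / 0.027.
Step 3: k = 0.663 (mmol·L⁻¹)⁻²·yr⁻¹.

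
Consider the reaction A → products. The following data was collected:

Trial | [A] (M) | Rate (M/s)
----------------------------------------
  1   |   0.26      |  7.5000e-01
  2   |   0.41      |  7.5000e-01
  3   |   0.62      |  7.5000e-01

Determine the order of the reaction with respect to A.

zeroth order (0)

Step 1: Compare trials - when concentration changes, rate stays constant.
Step 2: rate₂/rate₁ = 7.5000e-01/7.5000e-01 = 1
Step 3: [A]₂/[A]₁ = 0.41/0.26 = 1.577
Step 4: Since rate ratio ≈ (conc ratio)^0, the reaction is zeroth order.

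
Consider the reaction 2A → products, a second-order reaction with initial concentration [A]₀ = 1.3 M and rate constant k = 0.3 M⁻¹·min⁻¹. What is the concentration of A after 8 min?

0.3155 M

Step 1: For a second-order reaction: 1/[A] = 1/[A]₀ + kt
Step 2: 1/[A] = 1/1.3 + 0.3 × 8
Step 3: 1/[A] = 0.7692 + 2.4 = 3.169
Step 4: [A] = 1/3.169 = 0.3155 M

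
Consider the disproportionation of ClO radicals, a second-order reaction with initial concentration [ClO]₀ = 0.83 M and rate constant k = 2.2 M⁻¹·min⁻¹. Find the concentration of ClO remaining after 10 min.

0.04309 M

Step 1: For a second-order reaction: 1/[ClO] = 1/[ClO]₀ + kt
Step 2: 1/[ClO] = 1/0.83 + 2.2 × 10
Step 3: 1/[ClO] = 1.205 + 22 = 23.2
Step 4: [ClO] = 1/23.2 = 0.04309 M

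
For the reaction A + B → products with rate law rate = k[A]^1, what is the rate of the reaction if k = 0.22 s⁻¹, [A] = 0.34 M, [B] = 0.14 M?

0.0748 M/s

Step 1: The rate law is rate = k[A]^1
Step 2: Note that the rate does not depend on [B] (zero order in B).
Step 3: rate = 0.22 × (0.34)^1 = 0.0748 M/s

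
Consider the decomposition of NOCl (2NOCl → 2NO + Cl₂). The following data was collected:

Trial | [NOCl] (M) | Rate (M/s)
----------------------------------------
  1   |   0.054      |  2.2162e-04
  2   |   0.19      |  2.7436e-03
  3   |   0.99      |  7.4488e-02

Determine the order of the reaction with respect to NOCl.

second order (2)

Step 1: Compare trials to find order n where rate₂/rate₁ = ([NOCl]₂/[NOCl]₁)^n
Step 2: rate₂/rate₁ = 2.7436e-03/2.2162e-04 = 12.38
Step 3: [NOCl]₂/[NOCl]₁ = 0.19/0.054 = 3.519
Step 4: n = ln(12.38)/ln(3.519) = 2.00 ≈ 2
Step 5: The reaction is second order in NOCl.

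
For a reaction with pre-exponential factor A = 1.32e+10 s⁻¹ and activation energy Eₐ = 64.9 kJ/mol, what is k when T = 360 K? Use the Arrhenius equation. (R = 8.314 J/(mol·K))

5.05e+00 s⁻¹

Step 1: Use the Arrhenius equation: k = A × exp(-Eₐ/RT)
Step 2: Convert Eₐ to J/mol: 64.9 kJ/mol = 64900 J/mol
Step 3: Calculate the exponent: -Eₐ/(RT) = -64900/(8.314 × 360) = -21.68364
Step 4: k = 1.32e+10 × exp(-21.68364)
Step 5: k = 1.32e+10 × 3.82750e-10 = 5.0523e+00 s⁻¹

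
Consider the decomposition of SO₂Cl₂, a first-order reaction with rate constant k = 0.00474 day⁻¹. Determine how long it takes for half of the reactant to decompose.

146.2 day

Step 1: For a first-order reaction, t₁/₂ = ln(2)/k
Step 2: t₁/₂ = ln(2)/0.00474
Step 3: t₁/₂ = 0.6931/0.00474 = 146.2 day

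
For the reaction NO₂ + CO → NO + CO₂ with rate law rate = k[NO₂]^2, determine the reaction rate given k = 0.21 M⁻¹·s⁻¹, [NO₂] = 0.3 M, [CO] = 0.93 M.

0.0189 M/s

Step 1: The rate law is rate = k[NO₂]^2
Step 2: Note that the rate does not depend on [CO] (zero order in CO).
Step 3: rate = 0.21 × (0.3)^2 = 0.0189 M/s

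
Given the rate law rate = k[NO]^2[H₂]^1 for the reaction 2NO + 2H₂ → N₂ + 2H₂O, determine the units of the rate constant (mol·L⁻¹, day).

(mol·L⁻¹)⁻²·day⁻¹

Step 1: Overall order = 2 + 1 = 3.
Step 2: rate has units mol·L⁻¹·day⁻¹; [NO]^2[H₂]^1 has units (mol·L⁻¹)^3.
Step 3: k = rate/([NO]^2[H₂]^1), so units of k = (mol·L⁻¹)^(1-3)·day⁻¹ = (mol·L⁻¹)⁻²·day⁻¹.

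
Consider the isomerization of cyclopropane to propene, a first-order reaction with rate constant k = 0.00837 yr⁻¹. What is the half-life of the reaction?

82.81 yr

Step 1: For a first-order reaction, t₁/₂ = ln(2)/k
Step 2: t₁/₂ = ln(2)/0.00837
Step 3: t₁/₂ = 0.6931/0.00837 = 82.81 yr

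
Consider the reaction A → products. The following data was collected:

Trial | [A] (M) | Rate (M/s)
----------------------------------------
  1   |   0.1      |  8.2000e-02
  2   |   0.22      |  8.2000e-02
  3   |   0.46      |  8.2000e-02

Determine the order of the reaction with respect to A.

zeroth order (0)

Step 1: Compare trials - when concentration changes, rate stays constant.
Step 2: rate₂/rate₁ = 8.2000e-02/8.2000e-02 = 1
Step 3: [A]₂/[A]₁ = 0.22/0.1 = 2.2
Step 4: Since rate ratio ≈ (conc ratio)^0, the reaction is zeroth order.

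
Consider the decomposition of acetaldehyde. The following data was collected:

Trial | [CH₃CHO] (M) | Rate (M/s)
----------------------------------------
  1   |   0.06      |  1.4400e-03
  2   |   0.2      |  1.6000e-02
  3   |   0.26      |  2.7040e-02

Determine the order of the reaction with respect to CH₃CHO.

second order (2)

Step 1: Compare trials to find order n where rate₂/rate₁ = ([CH₃CHO]₂/[CH₃CHO]₁)^n
Step 2: rate₂/rate₁ = 1.6000e-02/1.4400e-03 = 11.11
Step 3: [CH₃CHO]₂/[CH₃CHO]₁ = 0.2/0.06 = 3.333
Step 4: n = ln(11.11)/ln(3.333) = 2.00 ≈ 2
Step 5: The reaction is second order in CH₃CHO.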